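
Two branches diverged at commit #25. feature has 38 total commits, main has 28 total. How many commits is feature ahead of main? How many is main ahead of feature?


Common ancestor: commit #25
feature commits after divergence: 38 - 25 = 13
main commits after divergence: 28 - 25 = 3
feature is 13 commits ahead of main
main is 3 commits ahead of feature

feature ahead: 13, main ahead: 3


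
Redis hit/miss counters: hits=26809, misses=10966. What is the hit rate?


Formula: hit rate = hits / (hits + misses) * 100
hit rate = 26809 / (26809 + 10966) * 100
hit rate = 26809 / 37775 * 100
hit rate = 70.97%

70.97%


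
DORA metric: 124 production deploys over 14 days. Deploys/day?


Formula: deployments per day = releases / days
= 124 / 14
= 8.857 deploys/day
(equivalently, 62.0 deploys/week)

8.857 deploys/day


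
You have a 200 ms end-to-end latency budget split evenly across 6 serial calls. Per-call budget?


Formula: per_stage = total_budget / stages
per_stage = 200 / 6
per_stage = 33.33 ms

33.33 ms


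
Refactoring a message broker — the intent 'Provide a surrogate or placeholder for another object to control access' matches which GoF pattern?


This matches the Proxy pattern

Proxy


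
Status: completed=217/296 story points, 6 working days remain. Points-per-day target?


Formula: Required rate = Remaining points / Days left
Remaining = 296 - 217 = 79 points
Required rate = 79 / 6 = 13.17 points/day

13.17 points/day


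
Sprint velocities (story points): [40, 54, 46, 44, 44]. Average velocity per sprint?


Formula: Avg velocity = Total points / Number of sprints
Points: [40, 54, 46, 44, 44]
Sum = 40 + 54 + 46 + 44 + 44 = 228
Avg velocity = 228 / 5 = 45.6 points/sprint

45.6 points/sprint


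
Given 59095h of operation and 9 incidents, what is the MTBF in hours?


Formula: MTBF = Total operating time / Number of failures
MTBF = 59095 / 9
MTBF = 6566.11 hours

6566.11 hours


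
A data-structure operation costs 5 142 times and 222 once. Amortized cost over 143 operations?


Formula: Amortized cost = Total cost / Operations
Total cost = (142 * 5) + (1 * 222)
Total cost = 710 + 222 = 932
Amortized = 932 / 143 = 6.5175

6.5175


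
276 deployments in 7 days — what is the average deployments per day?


Formula: deployments per day = releases / days
= 276 / 7
= 39.429 deploys/day
(equivalently, 276.0 deploys/week)

39.429 deploys/day


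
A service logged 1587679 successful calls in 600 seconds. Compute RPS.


Formula: throughput = requests / seconds
throughput = 1587679 / 600
throughput = 2646.13 requests/second

2646.13 requests/second


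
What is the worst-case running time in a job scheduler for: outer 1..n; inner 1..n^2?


Reasoning: n times n^2
Complexity: O(n^3)

O(n^3)


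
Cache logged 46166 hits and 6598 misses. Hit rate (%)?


Formula: hit rate = hits / (hits + misses) * 100
hit rate = 46166 / (46166 + 6598) * 100
hit rate = 46166 / 52764 * 100
hit rate = 87.5%

87.5%


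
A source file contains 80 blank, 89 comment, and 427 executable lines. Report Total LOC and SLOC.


Total LOC = blank + comment + code
Total LOC = 80 + 89 + 427 = 596
SLOC (source only) = code = 427

Total LOC: 596, SLOC: 427


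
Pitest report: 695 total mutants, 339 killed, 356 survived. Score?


Mutation score = killed / total * 100
Mutation score = 339 / 695 * 100
Mutation score = 48.78%

48.78%


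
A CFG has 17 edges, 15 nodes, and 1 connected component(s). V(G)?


Formula: V(G) = E - N + 2P
V(G) = 17 - 15 + 2*1
V(G) = 2 + 2
V(G) = 4

4


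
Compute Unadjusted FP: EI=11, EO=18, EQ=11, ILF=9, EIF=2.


UFP = EI*4 + EO*5 + EQ*4 + ILF*10 + EIF*7
UFP = 11*4 + 18*5 + 11*4 + 9*10 + 2*7
UFP = 44 + 90 + 44 + 90 + 14
UFP = 282

282


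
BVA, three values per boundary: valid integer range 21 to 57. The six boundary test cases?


Range: [21, 57]
Boundaries: just below min, min, min+1, max-1, max, just above max
Values: [20, 21, 22, 56, 57, 58]

[20, 21, 22, 56, 57, 58]


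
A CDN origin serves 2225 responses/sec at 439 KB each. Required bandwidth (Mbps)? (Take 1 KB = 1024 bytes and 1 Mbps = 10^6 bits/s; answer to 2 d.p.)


Formula: Mbps = payload_bytes * RPS * 8 / 1e6
Payload per request = 439 KB = 439 * 1024 = 449536 bytes
Total bytes/sec = 449536 * 2225 = 1000217600
Total bits/sec = 1000217600 * 8 = 8001740800
Mbps = 8001740800 / 1e6 = 8001.74

8001.74 Mbps


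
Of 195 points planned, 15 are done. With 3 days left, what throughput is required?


Formula: Required rate = Remaining points / Days left
Remaining = 195 - 15 = 180 points
Required rate = 180 / 3 = 60.0 points/day

60.0 points/day


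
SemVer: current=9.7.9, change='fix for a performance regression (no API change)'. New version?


Current: 9.7.9
Change category: 'fix for a performance regression (no API change)' → patch bump
SemVer rule: patch bump → increment PATCH (MAJOR and MINOR unchanged)
New: 9.7.10

9.7.10


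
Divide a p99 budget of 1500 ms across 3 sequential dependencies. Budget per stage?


Formula: per_stage = total_budget / stages
per_stage = 1500 / 3
per_stage = 500.0 ms

500.0 ms


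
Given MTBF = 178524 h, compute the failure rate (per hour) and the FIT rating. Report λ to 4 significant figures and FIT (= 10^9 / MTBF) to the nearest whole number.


Formula: λ = 1 / MTBF; FIT = λ × 1e9 = 1e9 / MTBF
λ = 1 / 178524 ≈ 5.601e-06 failures/hour
FIT = 1e9 / 178524 ≈ 5601 failures per 1e9 hours (nearest whole number)

λ = 5.601e-06 /h, FIT = 5601


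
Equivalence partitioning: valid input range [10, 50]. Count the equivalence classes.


Valid range: [10, 50]
Class 1: x < 10 — invalid
Class 2: 10 ≤ x ≤ 50 — valid
Class 3: x > 50 — invalid
Total equivalence classes: 3

3 equivalence classes


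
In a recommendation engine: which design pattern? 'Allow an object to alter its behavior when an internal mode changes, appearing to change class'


This matches the State pattern

State


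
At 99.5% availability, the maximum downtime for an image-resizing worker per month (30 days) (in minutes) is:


Formula: allowed downtime = period * (100 - SLA) / 100
Period (month (30 days)) = 43200 minutes
Unavailability fraction = (100 - 99.5) / 100
Allowed downtime = 43200 * (100 - 99.5) / 100
Allowed downtime = 216.0 minutes

216.0 minutes


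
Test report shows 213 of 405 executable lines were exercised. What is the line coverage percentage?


Coverage = covered / total * 100
Coverage = 213 / 405 * 100
Coverage = 52.59%

52.59%


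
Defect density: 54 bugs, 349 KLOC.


Defect density = defects / KLOC
Defect density = 54 / 349
Defect density = 0.155 defects/KLOC

0.155 defects/KLOC


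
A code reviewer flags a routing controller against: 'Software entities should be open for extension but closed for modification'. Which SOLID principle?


This describes the Open/Closed Principle (OCP)

Open/Closed Principle (OCP)


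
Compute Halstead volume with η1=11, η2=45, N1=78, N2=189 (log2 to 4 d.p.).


Formula: V = N * log2(η), where N = N1 + N2 and η = η1 + η2
η = 11 + 45 = 56
N = 78 + 189 = 267
log2(56) ≈ 5.8074
V = 267 * 5.8074 = 1550.58

1550.58


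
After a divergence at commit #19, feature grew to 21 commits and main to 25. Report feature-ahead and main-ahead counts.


Common ancestor: commit #19
feature commits after divergence: 21 - 19 = 2
main commits after divergence: 25 - 19 = 6
feature is 2 commits ahead of main
main is 6 commits ahead of feature

feature ahead: 2, main ahead: 6


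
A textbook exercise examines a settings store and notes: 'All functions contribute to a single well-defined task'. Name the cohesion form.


Reasoning: Best: single purpose
Type: Functional cohesion

Functional cohesion


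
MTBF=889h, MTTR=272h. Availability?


Availability = MTBF / (MTBF + MTTR)
Availability = 889 / (889 + 272)
Availability = 889 / 1161
Availability = 76.5719%

76.5719%


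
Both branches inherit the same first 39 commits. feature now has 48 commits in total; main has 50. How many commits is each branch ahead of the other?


Common ancestor: commit #39
feature commits after divergence: 48 - 39 = 9
main commits after divergence: 50 - 39 = 11
feature is 9 commits ahead of main
main is 11 commits ahead of feature

feature ahead: 9, main ahead: 11


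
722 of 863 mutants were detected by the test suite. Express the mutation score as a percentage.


Mutation score = killed / total * 100
Mutation score = 722 / 863 * 100
Mutation score = 83.66%

83.66%


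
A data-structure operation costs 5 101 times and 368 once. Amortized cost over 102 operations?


Formula: Amortized cost = Total cost / Operations
Total cost = (101 * 5) + (1 * 368)
Total cost = 505 + 368 = 873
Amortized = 873 / 102 = 8.5588

8.5588


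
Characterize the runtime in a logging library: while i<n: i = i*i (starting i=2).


Reasoning: squaring drives double-exponential growth; iterations ~ log log n
Complexity: O(log log n)

O(log log n)


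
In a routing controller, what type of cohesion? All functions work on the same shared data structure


Reasoning: Functions share data
Type: Communicational cohesion

Communicational cohesion


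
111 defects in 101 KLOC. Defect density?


Defect density = defects / KLOC
Defect density = 111 / 101
Defect density = 1.099 defects/KLOC

1.099 defects/KLOC


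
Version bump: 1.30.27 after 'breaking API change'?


Current: 1.30.27
Change category: 'breaking API change' → major bump
SemVer rule: major bump → increment MAJOR, reset MINOR and PATCH to 0
New: 2.0.0

2.0.0


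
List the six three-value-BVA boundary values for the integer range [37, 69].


Range: [37, 69]
Boundaries: just below min, min, min+1, max-1, max, just above max
Values: [36, 37, 38, 68, 69, 70]

[36, 37, 38, 68, 69, 70]


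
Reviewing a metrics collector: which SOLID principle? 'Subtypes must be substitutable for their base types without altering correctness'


This describes the Liskov Substitution Principle (LSP)

Liskov Substitution Principle (LSP)


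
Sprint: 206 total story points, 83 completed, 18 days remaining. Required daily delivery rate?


Formula: Required rate = Remaining points / Days left
Remaining = 206 - 83 = 123 points
Required rate = 123 / 18 = 6.83 points/day

6.83 points/day


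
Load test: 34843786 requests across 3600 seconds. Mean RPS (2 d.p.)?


Formula: throughput = requests / seconds
throughput = 34843786 / 3600
throughput = 9678.83 requests/second

9678.83 requests/second


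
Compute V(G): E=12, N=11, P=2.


Formula: V(G) = E - N + 2P
V(G) = 12 - 11 + 2*2
V(G) = 1 + 4
V(G) = 5

5


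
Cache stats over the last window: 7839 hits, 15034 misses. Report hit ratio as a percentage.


Formula: hit rate = hits / (hits + misses) * 100
hit rate = 7839 / (7839 + 15034) * 100
hit rate = 7839 / 22873 * 100
hit rate = 34.27%

34.27%


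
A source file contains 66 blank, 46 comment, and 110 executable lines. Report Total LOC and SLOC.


Total LOC = blank + comment + code
Total LOC = 66 + 46 + 110 = 222
SLOC (source only) = code = 110

Total LOC: 222, SLOC: 110


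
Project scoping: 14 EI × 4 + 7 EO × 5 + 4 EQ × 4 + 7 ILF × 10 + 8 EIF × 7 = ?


UFP = EI*4 + EO*5 + EQ*4 + ILF*10 + EIF*7
UFP = 14*4 + 7*5 + 4*4 + 7*10 + 8*7
UFP = 56 + 35 + 16 + 70 + 56
UFP = 233

233


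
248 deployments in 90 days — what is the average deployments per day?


Formula: deployments per day = releases / days
= 248 / 90
= 2.756 deploys/day
(equivalently, 19.29 deploys/week)

2.756 deploys/day


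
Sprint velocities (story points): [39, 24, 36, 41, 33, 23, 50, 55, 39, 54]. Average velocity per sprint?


Formula: Avg velocity = Total points / Number of sprints
Points: [39, 24, 36, 41, 33, 23, 50, 55, 39, 54]
Sum = 39 + 24 + 36 + 41 + 33 + 23 + 50 + 55 + 39 + 54 = 394
Avg velocity = 394 / 10 = 39.4 points/sprint

39.4 points/sprint


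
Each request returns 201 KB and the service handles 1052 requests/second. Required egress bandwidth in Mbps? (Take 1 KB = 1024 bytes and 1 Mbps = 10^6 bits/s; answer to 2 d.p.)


Formula: Mbps = payload_bytes * RPS * 8 / 1e6
Payload per request = 201 KB = 201 * 1024 = 205824 bytes
Total bytes/sec = 205824 * 1052 = 216526848
Total bits/sec = 216526848 * 8 = 1732214784
Mbps = 1732214784 / 1e6 = 1732.21

1732.21 Mbps


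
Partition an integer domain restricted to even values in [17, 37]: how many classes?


Constraint: even integers in [17, 37]
Class 1: x < 17 — out-of-range invalid
Class 2: x in [17,37] but odd — wrong type invalid
Class 3: x in [17,37] and even — valid
Class 4: x > 37 — out-of-range invalid
Total equivalence classes: 4

4 equivalence classes


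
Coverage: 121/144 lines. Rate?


Coverage = covered / total * 100
Coverage = 121 / 144 * 100
Coverage = 84.03%

84.03%


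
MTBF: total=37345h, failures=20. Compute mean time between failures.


Formula: MTBF = Total operating time / Number of failures
MTBF = 37345 / 20
MTBF = 1867.25 hours

1867.25 hours


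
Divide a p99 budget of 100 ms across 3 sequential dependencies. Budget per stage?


Formula: per_stage = total_budget / stages
per_stage = 100 / 3
per_stage = 33.33 ms

33.33 ms


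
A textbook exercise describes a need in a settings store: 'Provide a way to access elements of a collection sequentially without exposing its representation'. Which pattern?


This matches the Iterator pattern

Iterator


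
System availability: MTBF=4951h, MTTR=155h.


Availability = MTBF / (MTBF + MTTR)
Availability = 4951 / (4951 + 155)
Availability = 4951 / 5106
Availability = 96.9644%

96.9644%


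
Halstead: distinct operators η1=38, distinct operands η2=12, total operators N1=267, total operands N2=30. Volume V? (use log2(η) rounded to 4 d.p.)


Formula: V = N * log2(η), where N = N1 + N2 and η = η1 + η2
η = 38 + 12 = 50
N = 267 + 30 = 297
log2(50) ≈ 5.6439
V = 297 * 5.6439 = 1676.24

1676.24


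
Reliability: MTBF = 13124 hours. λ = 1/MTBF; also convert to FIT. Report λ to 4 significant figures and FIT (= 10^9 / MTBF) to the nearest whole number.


Formula: λ = 1 / MTBF; FIT = λ × 1e9 = 1e9 / MTBF
λ = 1 / 13124 ≈ 7.620e-05 failures/hour
FIT = 1e9 / 13124 ≈ 76196 failures per 1e9 hours (nearest whole number)

λ = 7.620e-05 /h, FIT = 76196


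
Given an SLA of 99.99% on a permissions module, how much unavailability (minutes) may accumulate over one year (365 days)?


Formula: allowed downtime = period * (100 - SLA) / 100
Period (year (365 days)) = 525600 minutes
Unavailability fraction = (100 - 99.99) / 100
Allowed downtime = 525600 * (100 - 99.99) / 100
Allowed downtime = 52.56 minutes

52.56 minutes


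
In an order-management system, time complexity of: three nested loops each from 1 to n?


Reasoning: three levels of nesting over n
Complexity: O(n^3)

O(n^3)


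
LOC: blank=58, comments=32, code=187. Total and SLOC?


Total LOC = blank + comment + code
Total LOC = 58 + 32 + 187 = 277
SLOC (source only) = code = 187

Total LOC: 277, SLOC: 187


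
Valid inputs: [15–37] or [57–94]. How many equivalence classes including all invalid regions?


Valid ranges: [15,37] and [57,94]
Class 1: x < 15 — invalid
Class 2: 15 ≤ x ≤ 37 — valid
Class 3: 37 < x < 57 — invalid (gap between ranges)
Class 4: 57 ≤ x ≤ 94 — valid
Class 5: x > 94 — invalid
Total equivalence classes: 5

5 equivalence classes


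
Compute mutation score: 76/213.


Mutation score = killed / total * 100
Mutation score = 76 / 213 * 100
Mutation score = 35.68%

35.68%


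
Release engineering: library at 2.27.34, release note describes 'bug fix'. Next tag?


Current: 2.27.34
Change category: 'bug fix' → patch bump
SemVer rule: patch bump → increment PATCH (MAJOR and MINOR unchanged)
New: 2.27.35

2.27.35


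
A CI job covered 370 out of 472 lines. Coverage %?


Coverage = covered / total * 100
Coverage = 370 / 472 * 100
Coverage = 78.39%

78.39%


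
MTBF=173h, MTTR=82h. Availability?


Availability = MTBF / (MTBF + MTTR)
Availability = 173 / (173 + 82)
Availability = 173 / 255
Availability = 67.8431%

67.8431%


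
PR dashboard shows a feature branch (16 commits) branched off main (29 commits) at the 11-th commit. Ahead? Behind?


Common ancestor: commit #11
feature commits after divergence: 16 - 11 = 5
main commits after divergence: 29 - 11 = 18
feature is 5 commits ahead of main
main is 18 commits ahead of feature

feature ahead: 5, main ahead: 18


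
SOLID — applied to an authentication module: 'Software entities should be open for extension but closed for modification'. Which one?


This describes the Open/Closed Principle (OCP)

Open/Closed Principle (OCP)


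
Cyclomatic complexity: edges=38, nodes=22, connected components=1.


Formula: V(G) = E - N + 2P
V(G) = 38 - 22 + 2*1
V(G) = 16 + 2
V(G) = 18

18


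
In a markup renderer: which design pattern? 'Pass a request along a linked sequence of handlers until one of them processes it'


This matches the Chain of Responsibility pattern

Chain of Responsibility


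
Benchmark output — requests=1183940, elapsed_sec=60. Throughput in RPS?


Formula: throughput = requests / seconds
throughput = 1183940 / 60
throughput = 19732.33 requests/second

19732.33 requests/second


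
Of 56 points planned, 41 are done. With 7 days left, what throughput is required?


Formula: Required rate = Remaining points / Days left
Remaining = 56 - 41 = 15 points
Required rate = 15 / 7 = 2.14 points/day

2.14 points/day


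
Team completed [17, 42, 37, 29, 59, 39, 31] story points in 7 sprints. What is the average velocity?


Formula: Avg velocity = Total points / Number of sprints
Points: [17, 42, 37, 29, 59, 39, 31]
Sum = 17 + 42 + 37 + 29 + 59 + 39 + 31 = 254
Avg velocity = 254 / 7 = 36.29 points/sprint

36.29 points/sprint


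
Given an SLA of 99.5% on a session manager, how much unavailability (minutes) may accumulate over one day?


Formula: allowed downtime = period * (100 - SLA) / 100
Period (day) = 1440 minutes
Unavailability fraction = (100 - 99.5) / 100
Allowed downtime = 1440 * (100 - 99.5) / 100
Allowed downtime = 7.2 minutes

7.2 minutes


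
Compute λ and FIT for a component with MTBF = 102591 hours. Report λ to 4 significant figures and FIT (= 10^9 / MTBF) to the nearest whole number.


Formula: λ = 1 / MTBF; FIT = λ × 1e9 = 1e9 / MTBF
λ = 1 / 102591 ≈ 9.747e-06 failures/hour
FIT = 1e9 / 102591 ≈ 9747 failures per 1e9 hours (nearest whole number)

λ = 9.747e-06 /h, FIT = 9747


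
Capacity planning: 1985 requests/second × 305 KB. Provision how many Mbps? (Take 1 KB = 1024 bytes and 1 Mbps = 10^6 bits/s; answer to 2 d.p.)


Formula: Mbps = payload_bytes * RPS * 8 / 1e6
Payload per request = 305 KB = 305 * 1024 = 312320 bytes
Total bytes/sec = 312320 * 1985 = 619955200
Total bits/sec = 619955200 * 8 = 4959641600
Mbps = 4959641600 / 1e6 = 4959.64

4959.64 Mbps


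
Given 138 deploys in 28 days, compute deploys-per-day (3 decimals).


Formula: deployments per day = releases / days
= 138 / 28
= 4.929 deploys/day
(equivalently, 34.5 deploys/week)

4.929 deploys/day


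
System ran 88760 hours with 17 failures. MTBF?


Formula: MTBF = Total operating time / Number of failures
MTBF = 88760 / 17
MTBF = 5221.18 hours

5221.18 hours


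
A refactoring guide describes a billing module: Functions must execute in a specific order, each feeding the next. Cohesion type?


Reasoning: Output of one is input to next
Type: Sequential cohesion

Sequential cohesion


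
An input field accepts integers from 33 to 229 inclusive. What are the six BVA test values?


Range: [33, 229]
Boundaries: just below min, min, min+1, max-1, max, just above max
Values: [32, 33, 34, 228, 229, 230]

[32, 33, 34, 228, 229, 230]


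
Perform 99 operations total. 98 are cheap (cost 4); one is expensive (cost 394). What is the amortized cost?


Formula: Amortized cost = Total cost / Operations
Total cost = (98 * 4) + (1 * 394)
Total cost = 392 + 394 = 786
Amortized = 786 / 99 = 7.9394

7.9394


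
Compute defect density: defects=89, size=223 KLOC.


Defect density = defects / KLOC
Defect density = 89 / 223
Defect density = 0.399 defects/KLOC

0.399 defects/KLOC


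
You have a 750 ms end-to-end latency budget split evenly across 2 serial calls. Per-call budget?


Formula: per_stage = total_budget / stages
per_stage = 750 / 2
per_stage = 375.0 ms

375.0 ms


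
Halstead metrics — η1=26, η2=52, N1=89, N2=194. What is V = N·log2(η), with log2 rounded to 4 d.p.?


Formula: V = N * log2(η), where N = N1 + N2 and η = η1 + η2
η = 26 + 52 = 78
N = 89 + 194 = 283
log2(78) ≈ 6.2854
V = 283 * 6.2854 = 1778.77

1778.77


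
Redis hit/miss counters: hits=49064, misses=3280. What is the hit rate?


Formula: hit rate = hits / (hits + misses) * 100
hit rate = 49064 / (49064 + 3280) * 100
hit rate = 49064 / 52344 * 100
hit rate = 93.73%

93.73%


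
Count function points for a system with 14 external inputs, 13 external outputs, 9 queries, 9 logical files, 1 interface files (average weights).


UFP = EI*4 + EO*5 + EQ*4 + ILF*10 + EIF*7
UFP = 14*4 + 13*5 + 9*4 + 9*10 + 1*7
UFP = 56 + 65 + 36 + 90 + 7
UFP = 254

254


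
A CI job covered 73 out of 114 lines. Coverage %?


Coverage = covered / total * 100
Coverage = 73 / 114 * 100
Coverage = 64.04%

64.04%


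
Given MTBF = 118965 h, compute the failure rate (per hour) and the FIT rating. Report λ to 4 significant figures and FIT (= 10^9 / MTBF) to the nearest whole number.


Formula: λ = 1 / MTBF; FIT = λ × 1e9 = 1e9 / MTBF
λ = 1 / 118965 ≈ 8.406e-06 failures/hour
FIT = 1e9 / 118965 ≈ 8406 failures per 1e9 hours (nearest whole number)

λ = 8.406e-06 /h, FIT = 8406


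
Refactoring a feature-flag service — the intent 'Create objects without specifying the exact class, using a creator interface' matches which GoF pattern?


This matches the Factory Method pattern

Factory Method


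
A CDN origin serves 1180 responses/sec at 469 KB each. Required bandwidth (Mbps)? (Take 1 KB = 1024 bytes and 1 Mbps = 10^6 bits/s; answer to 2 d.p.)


Formula: Mbps = payload_bytes * RPS * 8 / 1e6
Payload per request = 469 KB = 469 * 1024 = 480256 bytes
Total bytes/sec = 480256 * 1180 = 566702080
Total bits/sec = 566702080 * 8 = 4533616640
Mbps = 4533616640 / 1e6 = 4533.62

4533.62 Mbps


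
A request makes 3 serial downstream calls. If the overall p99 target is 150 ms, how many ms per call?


Formula: per_stage = total_budget / stages
per_stage = 150 / 3
per_stage = 50.0 ms

50.0 ms


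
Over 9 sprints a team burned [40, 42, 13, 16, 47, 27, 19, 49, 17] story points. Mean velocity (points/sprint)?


Formula: Avg velocity = Total points / Number of sprints
Points: [40, 42, 13, 16, 47, 27, 19, 49, 17]
Sum = 40 + 42 + 13 + 16 + 47 + 27 + 19 + 49 + 17 = 270
Avg velocity = 270 / 9 = 30.0 points/sprint

30.0 points/sprint


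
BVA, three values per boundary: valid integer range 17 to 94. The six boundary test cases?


Range: [17, 94]
Boundaries: just below min, min, min+1, max-1, max, just above max
Values: [16, 17, 18, 93, 94, 95]

[16, 17, 18, 93, 94, 95]


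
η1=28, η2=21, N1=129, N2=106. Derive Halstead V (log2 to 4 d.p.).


Formula: V = N * log2(η), where N = N1 + N2 and η = η1 + η2
η = 28 + 21 = 49
N = 129 + 106 = 235
log2(49) ≈ 5.6147
V = 235 * 5.6147 = 1319.45

1319.45


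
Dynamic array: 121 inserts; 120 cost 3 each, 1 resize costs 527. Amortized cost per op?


Formula: Amortized cost = Total cost / Operations
Total cost = (120 * 3) + (1 * 527)
Total cost = 360 + 527 = 887
Amortized = 887 / 121 = 7.3306

7.3306


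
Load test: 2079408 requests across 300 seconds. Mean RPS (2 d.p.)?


Formula: throughput = requests / seconds
throughput = 2079408 / 300
throughput = 6931.36 requests/second

6931.36 requests/second


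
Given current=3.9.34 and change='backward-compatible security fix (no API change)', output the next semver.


Current: 3.9.34
Change category: 'backward-compatible security fix (no API change)' → patch bump
SemVer rule: patch bump → increment PATCH (MAJOR and MINOR unchanged)
New: 3.9.35

3.9.35


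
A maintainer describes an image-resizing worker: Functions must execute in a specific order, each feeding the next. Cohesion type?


Reasoning: Output of one is input to next
Type: Sequential cohesion

Sequential cohesion


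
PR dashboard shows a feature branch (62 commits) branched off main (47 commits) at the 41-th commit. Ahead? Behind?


Common ancestor: commit #41
feature commits after divergence: 62 - 41 = 21
main commits after divergence: 47 - 41 = 6
feature is 21 commits ahead of main
main is 6 commits ahead of feature

feature ahead: 21, main ahead: 6


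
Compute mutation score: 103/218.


Mutation score = killed / total * 100
Mutation score = 103 / 218 * 100
Mutation score = 47.25%

47.25%


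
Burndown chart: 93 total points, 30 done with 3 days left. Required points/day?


Formula: Required rate = Remaining points / Days left
Remaining = 93 - 30 = 63 points
Required rate = 63 / 3 = 21.0 points/day

21.0 points/day


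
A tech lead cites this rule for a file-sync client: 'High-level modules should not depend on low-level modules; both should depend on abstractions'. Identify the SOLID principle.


This describes the Dependency Inversion Principle (DIP)

Dependency Inversion Principle (DIP)


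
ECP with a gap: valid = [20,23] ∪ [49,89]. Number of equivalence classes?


Valid ranges: [20,23] and [49,89]
Class 1: x < 20 — invalid
Class 2: 20 ≤ x ≤ 23 — valid
Class 3: 23 < x < 49 — invalid (gap between ranges)
Class 4: 49 ≤ x ≤ 89 — valid
Class 5: x > 89 — invalid
Total equivalence classes: 5

5 equivalence classes


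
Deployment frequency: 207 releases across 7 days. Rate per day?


Formula: deployments per day = releases / days
= 207 / 7
= 29.571 deploys/day
(equivalently, 207.0 deploys/week)

29.571 deploys/day


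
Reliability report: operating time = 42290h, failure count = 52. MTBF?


Formula: MTBF = Total operating time / Number of failures
MTBF = 42290 / 52
MTBF = 813.27 hours

813.27 hours


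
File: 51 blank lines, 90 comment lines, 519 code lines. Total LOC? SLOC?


Total LOC = blank + comment + code
Total LOC = 51 + 90 + 519 = 660
SLOC (source only) = code = 519

Total LOC: 660, SLOC: 519


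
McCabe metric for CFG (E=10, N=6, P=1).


Formula: V(G) = E - N + 2P
V(G) = 10 - 6 + 2*1
V(G) = 4 + 2
V(G) = 6

6


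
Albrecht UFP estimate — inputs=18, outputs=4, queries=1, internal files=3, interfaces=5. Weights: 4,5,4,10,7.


UFP = EI*4 + EO*5 + EQ*4 + ILF*10 + EIF*7
UFP = 18*4 + 4*5 + 1*4 + 3*10 + 5*7
UFP = 72 + 20 + 4 + 30 + 35
UFP = 161

161


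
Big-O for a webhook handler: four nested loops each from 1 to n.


Reasoning: four levels of nesting
Complexity: O(n^4)

O(n^4)


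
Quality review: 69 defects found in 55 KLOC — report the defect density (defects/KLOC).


Defect density = defects / KLOC
Defect density = 69 / 55
Defect density = 1.255 defects/KLOC

1.255 defects/KLOC


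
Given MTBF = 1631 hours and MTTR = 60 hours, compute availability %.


Availability = MTBF / (MTBF + MTTR)
Availability = 1631 / (1631 + 60)
Availability = 1631 / 1691
Availability = 96.4518%

96.4518%


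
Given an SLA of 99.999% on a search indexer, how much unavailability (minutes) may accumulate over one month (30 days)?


Formula: allowed downtime = period * (100 - SLA) / 100
Period (month (30 days)) = 43200 minutes
Unavailability fraction = (100 - 99.999) / 100
Allowed downtime = 43200 * (100 - 99.999) / 100
Allowed downtime = 0.432 minutes

0.432 minutes


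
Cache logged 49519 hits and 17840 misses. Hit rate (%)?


Formula: hit rate = hits / (hits + misses) * 100
hit rate = 49519 / (49519 + 17840) * 100
hit rate = 49519 / 67359 * 100
hit rate = 73.52%

73.52%


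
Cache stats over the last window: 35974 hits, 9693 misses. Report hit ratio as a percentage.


Formula: hit rate = hits / (hits + misses) * 100
hit rate = 35974 / (35974 + 9693) * 100
hit rate = 35974 / 45667 * 100
hit rate = 78.77%

78.77%


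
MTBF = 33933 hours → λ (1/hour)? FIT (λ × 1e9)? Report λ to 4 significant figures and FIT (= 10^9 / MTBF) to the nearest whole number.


Formula: λ = 1 / MTBF; FIT = λ × 1e9 = 1e9 / MTBF
λ = 1 / 33933 ≈ 2.947e-05 failures/hour
FIT = 1e9 / 33933 ≈ 29470 failures per 1e9 hours (nearest whole number)

λ = 2.947e-05 /h, FIT = 29470


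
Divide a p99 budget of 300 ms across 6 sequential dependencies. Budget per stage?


Formula: per_stage = total_budget / stages
per_stage = 300 / 6
per_stage = 50.0 ms

50.0 ms


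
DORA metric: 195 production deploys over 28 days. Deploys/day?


Formula: deployments per day = releases / days
= 195 / 28
= 6.964 deploys/day
(equivalently, 48.75 deploys/week)

6.964 deploys/day


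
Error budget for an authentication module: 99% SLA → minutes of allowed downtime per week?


Formula: allowed downtime = period * (100 - SLA) / 100
Period (week) = 10080 minutes
Unavailability fraction = (100 - 99.0) / 100
Allowed downtime = 10080 * (100 - 99.0) / 100
Allowed downtime = 100.8 minutes

100.8 minutes


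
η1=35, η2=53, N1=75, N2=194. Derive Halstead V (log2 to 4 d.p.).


Formula: V = N * log2(η), where N = N1 + N2 and η = η1 + η2
η = 35 + 53 = 88
N = 75 + 194 = 269
log2(88) ≈ 6.4594
V = 269 * 6.4594 = 1737.58

1737.58


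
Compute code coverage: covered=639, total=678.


Coverage = covered / total * 100
Coverage = 639 / 678 * 100
Coverage = 94.25%

94.25%


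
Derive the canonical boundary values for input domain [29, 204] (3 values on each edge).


Range: [29, 204]
Boundaries: just below min, min, min+1, max-1, max, just above max
Values: [28, 29, 30, 203, 204, 205]

[28, 29, 30, 203, 204, 205]


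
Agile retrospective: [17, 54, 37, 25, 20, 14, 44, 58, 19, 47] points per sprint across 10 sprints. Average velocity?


Formula: Avg velocity = Total points / Number of sprints
Points: [17, 54, 37, 25, 20, 14, 44, 58, 19, 47]
Sum = 17 + 54 + 37 + 25 + 20 + 14 + 44 + 58 + 19 + 47 = 335
Avg velocity = 335 / 10 = 33.5 points/sprint

33.5 points/sprint


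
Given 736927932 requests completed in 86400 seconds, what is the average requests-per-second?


Formula: throughput = requests / seconds
throughput = 736927932 / 86400
throughput = 8529.26 requests/second

8529.26 requests/second


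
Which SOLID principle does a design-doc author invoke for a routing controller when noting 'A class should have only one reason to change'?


This describes the Single Responsibility Principle (SRP)

Single Responsibility Principle (SRP)


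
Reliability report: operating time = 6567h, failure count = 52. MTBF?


Formula: MTBF = Total operating time / Number of failures
MTBF = 6567 / 52
MTBF = 126.29 hours

126.29 hours


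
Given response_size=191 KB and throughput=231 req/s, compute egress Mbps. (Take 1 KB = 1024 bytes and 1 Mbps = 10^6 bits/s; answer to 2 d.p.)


Formula: Mbps = payload_bytes * RPS * 8 / 1e6
Payload per request = 191 KB = 191 * 1024 = 195584 bytes
Total bytes/sec = 195584 * 231 = 45179904
Total bits/sec = 45179904 * 8 = 361439232
Mbps = 361439232 / 1e6 = 361.44

361.44 Mbps


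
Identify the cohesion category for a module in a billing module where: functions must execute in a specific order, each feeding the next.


Reasoning: Output of one is input to next
Type: Sequential cohesion

Sequential cohesion


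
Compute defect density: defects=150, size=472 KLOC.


Defect density = defects / KLOC
Defect density = 150 / 472
Defect density = 0.318 defects/KLOC

0.318 defects/KLOC


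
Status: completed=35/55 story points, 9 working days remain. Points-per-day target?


Formula: Required rate = Remaining points / Days left
Remaining = 55 - 35 = 20 points
Required rate = 20 / 9 = 2.22 points/day

2.22 points/day


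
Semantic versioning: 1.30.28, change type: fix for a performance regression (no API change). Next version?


Current: 1.30.28
Change category: 'fix for a performance regression (no API change)' → patch bump
SemVer rule: patch bump → increment PATCH (MAJOR and MINOR unchanged)
New: 1.30.29

1.30.29


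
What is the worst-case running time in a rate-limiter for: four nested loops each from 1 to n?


Reasoning: four levels of nesting
Complexity: O(n^4)

O(n^4)


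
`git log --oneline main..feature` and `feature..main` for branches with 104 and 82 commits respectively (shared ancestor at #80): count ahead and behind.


Common ancestor: commit #80
feature commits after divergence: 104 - 80 = 24
main commits after divergence: 82 - 80 = 2
feature is 24 commits ahead of main
main is 2 commits ahead of feature

feature ahead: 24, main ahead: 2


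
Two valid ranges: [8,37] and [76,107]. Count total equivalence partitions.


Valid ranges: [8,37] and [76,107]
Class 1: x < 8 — invalid
Class 2: 8 ≤ x ≤ 37 — valid
Class 3: 37 < x < 76 — invalid (gap between ranges)
Class 4: 76 ≤ x ≤ 107 — valid
Class 5: x > 107 — invalid
Total equivalence classes: 5

5 equivalence classes


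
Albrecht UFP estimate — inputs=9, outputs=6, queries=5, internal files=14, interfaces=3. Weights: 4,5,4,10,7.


UFP = EI*4 + EO*5 + EQ*4 + ILF*10 + EIF*7
UFP = 9*4 + 6*5 + 5*4 + 14*10 + 3*7
UFP = 36 + 30 + 20 + 140 + 21
UFP = 247

247


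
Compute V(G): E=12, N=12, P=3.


Formula: V(G) = E - N + 2P
V(G) = 12 - 12 + 2*3
V(G) = 0 + 6
V(G) = 6

6


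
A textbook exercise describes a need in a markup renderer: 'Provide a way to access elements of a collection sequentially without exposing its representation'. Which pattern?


This matches the Iterator pattern

Iterator


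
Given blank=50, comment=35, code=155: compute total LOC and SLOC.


Total LOC = blank + comment + code
Total LOC = 50 + 35 + 155 = 240
SLOC (source only) = code = 155

Total LOC: 240, SLOC: 155


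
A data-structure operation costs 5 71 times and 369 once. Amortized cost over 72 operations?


Formula: Amortized cost = Total cost / Operations
Total cost = (71 * 5) + (1 * 369)
Total cost = 355 + 369 = 724
Amortized = 724 / 72 = 10.0556

10.0556


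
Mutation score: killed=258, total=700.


Mutation score = killed / total * 100
Mutation score = 258 / 700 * 100
Mutation score = 36.86%

36.86%


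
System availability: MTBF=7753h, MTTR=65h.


Availability = MTBF / (MTBF + MTTR)
Availability = 7753 / (7753 + 65)
Availability = 7753 / 7818
Availability = 99.1686%

99.1686%


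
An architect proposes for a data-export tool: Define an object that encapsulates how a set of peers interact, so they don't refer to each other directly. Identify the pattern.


This matches the Mediator pattern

Mediator


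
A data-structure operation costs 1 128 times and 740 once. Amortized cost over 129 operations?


Formula: Amortized cost = Total cost / Operations
Total cost = (128 * 1) + (1 * 740)
Total cost = 128 + 740 = 868
Amortized = 868 / 129 = 6.7287

6.7287


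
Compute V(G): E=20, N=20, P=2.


Formula: V(G) = E - N + 2P
V(G) = 20 - 20 + 2*2
V(G) = 0 + 4
V(G) = 4

4


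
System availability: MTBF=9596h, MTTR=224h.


Availability = MTBF / (MTBF + MTTR)
Availability = 9596 / (9596 + 224)
Availability = 9596 / 9820
Availability = 97.7189%

97.7189%


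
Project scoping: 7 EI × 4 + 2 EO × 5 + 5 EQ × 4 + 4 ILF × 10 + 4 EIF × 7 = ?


UFP = EI*4 + EO*5 + EQ*4 + ILF*10 + EIF*7
UFP = 7*4 + 2*5 + 5*4 + 4*10 + 4*7
UFP = 28 + 10 + 20 + 40 + 28
UFP = 126

126


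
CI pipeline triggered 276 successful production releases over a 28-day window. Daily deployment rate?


Formula: deployments per day = releases / days
= 276 / 28
= 9.857 deploys/day
(equivalently, 69.0 deploys/week)

9.857 deploys/day


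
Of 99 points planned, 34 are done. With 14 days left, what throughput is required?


Formula: Required rate = Remaining points / Days left
Remaining = 99 - 34 = 65 points
Required rate = 65 / 14 = 4.64 points/day

4.64 points/day


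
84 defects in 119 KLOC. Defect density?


Defect density = defects / KLOC
Defect density = 84 / 119
Defect density = 0.706 defects/KLOC

0.706 defects/KLOC


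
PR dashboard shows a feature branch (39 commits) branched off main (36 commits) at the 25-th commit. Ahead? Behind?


Common ancestor: commit #25
feature commits after divergence: 39 - 25 = 14
main commits after divergence: 36 - 25 = 11
feature is 14 commits ahead of main
main is 11 commits ahead of feature

feature ahead: 14, main ahead: 11


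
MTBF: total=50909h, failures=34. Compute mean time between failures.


Formula: MTBF = Total operating time / Number of failures
MTBF = 50909 / 34
MTBF = 1497.32 hours

1497.32 hours


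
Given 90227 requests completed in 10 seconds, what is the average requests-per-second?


Formula: throughput = requests / seconds
throughput = 90227 / 10
throughput = 9022.7 requests/second

9022.7 requests/second


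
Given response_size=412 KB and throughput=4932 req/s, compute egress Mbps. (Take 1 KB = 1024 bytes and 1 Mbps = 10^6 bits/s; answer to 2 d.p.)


Formula: Mbps = payload_bytes * RPS * 8 / 1e6
Payload per request = 412 KB = 412 * 1024 = 421888 bytes
Total bytes/sec = 421888 * 4932 = 2080751616
Total bits/sec = 2080751616 * 8 = 16646012928
Mbps = 16646012928 / 1e6 = 16646.01

16646.01 Mbps


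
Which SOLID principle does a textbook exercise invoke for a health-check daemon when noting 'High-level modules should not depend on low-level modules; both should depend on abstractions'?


This describes the Dependency Inversion Principle (DIP)

Dependency Inversion Principle (DIP)


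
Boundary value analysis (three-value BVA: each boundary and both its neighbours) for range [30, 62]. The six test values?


Range: [30, 62]
Boundaries: just below min, min, min+1, max-1, max, just above max
Values: [29, 30, 31, 61, 62, 63]

[29, 30, 31, 61, 62, 63]


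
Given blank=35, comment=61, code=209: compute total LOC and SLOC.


Total LOC = blank + comment + code
Total LOC = 35 + 61 + 209 = 305
SLOC (source only) = code = 209

Total LOC: 305, SLOC: 209


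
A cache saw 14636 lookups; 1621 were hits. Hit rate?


Formula: hit rate = hits / (hits + misses) * 100
hit rate = 1621 / (1621 + 13015) * 100
hit rate = 1621 / 14636 * 100
hit rate = 11.08%

11.08%


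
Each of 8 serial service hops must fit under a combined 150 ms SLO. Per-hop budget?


Formula: per_stage = total_budget / stages
per_stage = 150 / 8
per_stage = 18.75 ms

18.75 ms


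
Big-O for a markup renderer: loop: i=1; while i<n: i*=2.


Reasoning: i doubles each step so iterations are log2(n)
Complexity: O(log n)

O(log n)


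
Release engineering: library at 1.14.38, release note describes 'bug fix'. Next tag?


Current: 1.14.38
Change category: 'bug fix' → patch bump
SemVer rule: patch bump → increment PATCH (MAJOR and MINOR unchanged)
New: 1.14.39

1.14.39


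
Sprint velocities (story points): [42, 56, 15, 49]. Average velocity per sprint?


Formula: Avg velocity = Total points / Number of sprints
Points: [42, 56, 15, 49]
Sum = 42 + 56 + 15 + 49 = 162
Avg velocity = 162 / 4 = 40.5 points/sprint

40.5 points/sprint


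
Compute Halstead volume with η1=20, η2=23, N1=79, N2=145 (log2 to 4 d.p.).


Formula: V = N * log2(η), where N = N1 + N2 and η = η1 + η2
η = 20 + 23 = 43
N = 79 + 145 = 224
log2(43) ≈ 5.4263
V = 224 * 5.4263 = 1215.49

1215.49


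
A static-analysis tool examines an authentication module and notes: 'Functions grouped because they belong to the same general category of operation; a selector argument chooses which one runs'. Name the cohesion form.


Reasoning: Grouped by category of activity, not by data or sequence
Type: Logical cohesion

Logical cohesion
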